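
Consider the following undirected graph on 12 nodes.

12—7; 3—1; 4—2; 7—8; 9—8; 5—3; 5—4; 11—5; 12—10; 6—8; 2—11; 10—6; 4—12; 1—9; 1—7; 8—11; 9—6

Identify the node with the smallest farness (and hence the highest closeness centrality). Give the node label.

Farness (sum of distances to all others) for each node — 1:24, 2:27, 3:26, 4:24, 5:23, 6:23, 7:21, 8:20, 9:24, 10:26, 11:22, 12:22.
The smallest farness is 20, for 8, so 8 has the highest closeness.

8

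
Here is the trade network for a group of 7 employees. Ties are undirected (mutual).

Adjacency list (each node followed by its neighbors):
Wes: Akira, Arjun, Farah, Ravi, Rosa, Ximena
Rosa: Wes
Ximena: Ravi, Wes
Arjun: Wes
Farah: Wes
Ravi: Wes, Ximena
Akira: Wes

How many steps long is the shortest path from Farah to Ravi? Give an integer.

One shortest route is Farah – Wes – Ravi, which uses 2 edges, and Farah and Ravi are not directly tied, so nothing shorter exists. So d(Farah,Ravi) = 2.

2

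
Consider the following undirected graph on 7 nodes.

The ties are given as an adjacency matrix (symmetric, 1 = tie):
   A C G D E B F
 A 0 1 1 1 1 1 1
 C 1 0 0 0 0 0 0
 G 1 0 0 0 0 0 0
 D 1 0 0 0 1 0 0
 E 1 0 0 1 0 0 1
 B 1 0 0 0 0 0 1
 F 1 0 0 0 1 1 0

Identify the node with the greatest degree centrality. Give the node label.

Degrees — A:6, B:2, C:1, D:2, E:3, F:3, G:1.
The maximum is 6, attained only by A.

A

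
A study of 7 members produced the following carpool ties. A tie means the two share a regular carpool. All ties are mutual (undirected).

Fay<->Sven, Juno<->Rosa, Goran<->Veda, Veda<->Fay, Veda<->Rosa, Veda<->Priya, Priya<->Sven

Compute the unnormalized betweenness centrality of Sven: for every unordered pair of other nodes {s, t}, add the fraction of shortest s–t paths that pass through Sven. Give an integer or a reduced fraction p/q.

Pairs whose geodesics pass through Sven — Fay–Priya: 1/2.
All other pairs contribute 0.
Summing the contributions gives betweenness(Sven) = 1/2.

1/2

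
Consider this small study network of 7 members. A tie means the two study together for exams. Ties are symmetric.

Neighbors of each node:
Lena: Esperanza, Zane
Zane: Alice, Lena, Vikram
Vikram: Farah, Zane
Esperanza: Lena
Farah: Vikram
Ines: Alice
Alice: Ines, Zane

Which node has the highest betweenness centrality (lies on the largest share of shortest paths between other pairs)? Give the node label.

Zane

Unnormalized betweenness of each node: Alice:5, Esperanza:0, Farah:0, Ines:0, Lena:5, Vikram:5, Zane:12.
Zane has the largest value, 12, making it the main broker — the node through which the most shortest paths run.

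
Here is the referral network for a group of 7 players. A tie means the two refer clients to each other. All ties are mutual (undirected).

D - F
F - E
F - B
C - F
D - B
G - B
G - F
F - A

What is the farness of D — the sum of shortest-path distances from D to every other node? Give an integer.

10

Distances from D: A:2, B:1, C:2, E:2, F:1, G:2.
Sum = 2 + 1 + 2 + 2 + 1 + 2 = 10.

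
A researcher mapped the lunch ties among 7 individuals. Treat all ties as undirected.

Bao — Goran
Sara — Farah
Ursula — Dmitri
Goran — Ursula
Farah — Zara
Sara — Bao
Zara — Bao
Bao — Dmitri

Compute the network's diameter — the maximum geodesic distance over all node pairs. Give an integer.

4

Eccentricity of each node (its greatest distance to any other): Bao:2, Dmitri:3, Farah:4, Goran:3, Sara:3, Ursula:4, Zara:3.
The maximum eccentricity is 4, realized for instance by the pair Ursula–Farah via Ursula – Goran – Bao – Zara – Farah. So the diameter is 4.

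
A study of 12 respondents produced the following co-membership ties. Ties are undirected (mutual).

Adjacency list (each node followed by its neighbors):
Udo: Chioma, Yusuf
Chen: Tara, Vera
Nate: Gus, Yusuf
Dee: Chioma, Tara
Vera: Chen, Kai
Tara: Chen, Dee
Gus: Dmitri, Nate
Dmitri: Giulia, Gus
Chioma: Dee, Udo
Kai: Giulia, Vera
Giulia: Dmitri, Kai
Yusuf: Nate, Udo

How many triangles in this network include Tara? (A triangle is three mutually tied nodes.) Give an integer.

Tara's neighbors are Chen and Dee, but none of them are tied to each other, so no triangle contains Tara.

0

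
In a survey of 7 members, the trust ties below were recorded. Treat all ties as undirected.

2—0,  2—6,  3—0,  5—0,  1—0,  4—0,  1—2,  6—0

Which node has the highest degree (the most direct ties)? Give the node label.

Degrees — 0:6, 1:2, 2:3, 3:1, 4:1, 5:1, 6:2.
The maximum is 6, attained only by 0.

0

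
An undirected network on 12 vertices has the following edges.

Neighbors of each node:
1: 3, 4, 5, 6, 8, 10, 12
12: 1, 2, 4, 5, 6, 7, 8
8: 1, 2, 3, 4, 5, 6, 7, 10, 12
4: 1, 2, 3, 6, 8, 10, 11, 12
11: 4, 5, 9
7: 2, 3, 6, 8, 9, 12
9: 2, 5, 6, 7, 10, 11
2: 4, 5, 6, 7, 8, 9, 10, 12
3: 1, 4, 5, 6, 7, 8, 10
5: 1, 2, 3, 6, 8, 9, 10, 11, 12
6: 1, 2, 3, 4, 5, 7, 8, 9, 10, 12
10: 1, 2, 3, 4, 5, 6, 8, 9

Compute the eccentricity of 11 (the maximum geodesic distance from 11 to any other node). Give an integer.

Distances from 11: 1:2, 2:2, 3:2, 4:1, 5:1, 6:2, 7:2, 8:2, 9:1, 10:2, 12:2.
The largest is 2 (to 1, 2, 6, 8, 12, 3, 10, and 7), so the eccentricity of 11 is 2.

2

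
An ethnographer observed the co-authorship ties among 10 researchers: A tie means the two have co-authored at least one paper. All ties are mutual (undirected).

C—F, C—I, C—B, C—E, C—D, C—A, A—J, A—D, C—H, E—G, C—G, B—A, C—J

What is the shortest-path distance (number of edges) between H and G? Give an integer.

One shortest route is H – C – G, which uses 2 edges, and H and G are not directly tied, so nothing shorter exists. So d(H,G) = 2.

2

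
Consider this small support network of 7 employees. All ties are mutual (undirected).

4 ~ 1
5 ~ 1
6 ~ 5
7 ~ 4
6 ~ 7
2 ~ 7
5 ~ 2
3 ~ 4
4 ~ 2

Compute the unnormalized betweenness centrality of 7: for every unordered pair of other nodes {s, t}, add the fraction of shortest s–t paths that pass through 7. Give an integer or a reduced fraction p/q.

5/2

Pairs whose geodesics pass through 7 — 2–6: 1/2; 3–6: 1; 6–4: 1.
All other pairs contribute 0.
Summing the contributions gives betweenness(7) = 5/2.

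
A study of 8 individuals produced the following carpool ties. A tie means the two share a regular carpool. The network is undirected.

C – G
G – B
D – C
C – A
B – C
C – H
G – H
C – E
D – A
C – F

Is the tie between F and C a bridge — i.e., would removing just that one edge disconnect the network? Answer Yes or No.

Without the F–C edge there is no alternate route between F and C, so the network disconnects. It is a bridge.

Yes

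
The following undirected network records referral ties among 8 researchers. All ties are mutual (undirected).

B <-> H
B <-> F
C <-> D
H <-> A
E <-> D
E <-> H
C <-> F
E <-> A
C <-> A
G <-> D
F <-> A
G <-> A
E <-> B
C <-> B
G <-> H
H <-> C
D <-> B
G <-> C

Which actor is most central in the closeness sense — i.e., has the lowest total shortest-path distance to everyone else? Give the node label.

Farness (sum of distances to all others) for each node — A:9, B:9, C:8, D:10, E:10, F:11, G:10, H:9.
The smallest farness is 8, for C, so C has the highest closeness.

C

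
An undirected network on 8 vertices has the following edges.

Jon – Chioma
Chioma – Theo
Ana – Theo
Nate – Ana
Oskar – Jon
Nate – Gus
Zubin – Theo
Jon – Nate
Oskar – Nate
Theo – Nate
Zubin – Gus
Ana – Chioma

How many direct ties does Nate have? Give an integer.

Nate is directly tied to Ana, Gus, Jon, Oskar, and Theo. That is 5 neighbors, so the degree of Nate is 5.

5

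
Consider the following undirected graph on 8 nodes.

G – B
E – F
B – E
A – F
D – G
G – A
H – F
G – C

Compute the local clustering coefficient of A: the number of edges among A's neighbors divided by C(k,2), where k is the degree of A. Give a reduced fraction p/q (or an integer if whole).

0

A's neighbors: F and G (k = 2).
Possible neighbor pairs: C(2,2) = 1. Edges among them: none → e = 0.
Clustering(A) = 0/1.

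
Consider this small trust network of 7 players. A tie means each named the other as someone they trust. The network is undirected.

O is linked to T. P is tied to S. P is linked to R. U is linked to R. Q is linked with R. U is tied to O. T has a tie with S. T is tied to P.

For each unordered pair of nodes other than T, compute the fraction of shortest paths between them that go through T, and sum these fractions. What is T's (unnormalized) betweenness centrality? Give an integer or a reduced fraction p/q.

5/2

Pairs whose geodesics pass through T — O–P: 1; O–S: 1; U–S: 1/2.
All other pairs contribute 0.
Summing the contributions gives betweenness(T) = 5/2.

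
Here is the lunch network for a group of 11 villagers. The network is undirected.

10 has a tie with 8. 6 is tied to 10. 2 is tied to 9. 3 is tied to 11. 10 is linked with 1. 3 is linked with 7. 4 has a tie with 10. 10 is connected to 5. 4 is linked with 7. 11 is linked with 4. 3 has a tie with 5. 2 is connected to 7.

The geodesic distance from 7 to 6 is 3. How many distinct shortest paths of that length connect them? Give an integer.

1

The shortest distance is 3, and the only length-3 path is 7–4–10–6. So there is exactly 1 shortest path.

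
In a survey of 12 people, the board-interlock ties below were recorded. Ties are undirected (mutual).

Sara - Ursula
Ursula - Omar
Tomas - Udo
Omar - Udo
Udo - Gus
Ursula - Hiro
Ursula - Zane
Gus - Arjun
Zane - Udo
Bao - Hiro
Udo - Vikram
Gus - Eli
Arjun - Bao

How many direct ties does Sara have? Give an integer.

Sara is directly tied to Ursula. That is 1 neighbor, so the degree of Sara is 1.

1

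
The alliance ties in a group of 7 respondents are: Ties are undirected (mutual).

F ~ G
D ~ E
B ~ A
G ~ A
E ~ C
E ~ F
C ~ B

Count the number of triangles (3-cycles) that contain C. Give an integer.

C's neighbors are B and E, but none of them are tied to each other, so no triangle contains C.

0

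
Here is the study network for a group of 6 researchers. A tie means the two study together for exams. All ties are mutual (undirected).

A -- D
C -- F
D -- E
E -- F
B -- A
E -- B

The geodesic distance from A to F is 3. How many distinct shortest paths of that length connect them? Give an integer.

2

The shortest distance is 3. The length-3 paths are: A–D–E–F; A–B–E–F.
That gives 2 distinct shortest paths.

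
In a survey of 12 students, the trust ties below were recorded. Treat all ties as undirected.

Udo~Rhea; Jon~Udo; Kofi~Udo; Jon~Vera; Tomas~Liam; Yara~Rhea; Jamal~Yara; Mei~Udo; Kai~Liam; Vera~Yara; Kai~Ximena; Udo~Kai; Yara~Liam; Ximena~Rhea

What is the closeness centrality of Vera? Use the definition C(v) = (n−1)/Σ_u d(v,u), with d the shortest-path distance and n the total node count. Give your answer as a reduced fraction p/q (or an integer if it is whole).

11/25

Distances from Vera: Jamal:2, Jon:1, Kai:3, Kofi:3, Liam:2, Mei:3, Rhea:2, Tomas:3, Udo:2, Ximena:3, Yara:1. Sum = 25.
n = 12, so closeness = 11/25.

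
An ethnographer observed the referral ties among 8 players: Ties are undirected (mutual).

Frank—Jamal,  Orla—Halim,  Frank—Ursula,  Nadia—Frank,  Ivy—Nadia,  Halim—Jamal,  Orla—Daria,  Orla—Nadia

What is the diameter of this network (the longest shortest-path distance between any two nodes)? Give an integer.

Eccentricity of each node (its greatest distance to any other): Daria:4, Frank:3, Halim:3, Ivy:3, Jamal:3, Nadia:2, Orla:3, Ursula:4.
The maximum eccentricity is 4, realized for instance by the pair Daria–Ursula via Daria – Orla – Nadia – Frank – Ursula. So the diameter is 4.

4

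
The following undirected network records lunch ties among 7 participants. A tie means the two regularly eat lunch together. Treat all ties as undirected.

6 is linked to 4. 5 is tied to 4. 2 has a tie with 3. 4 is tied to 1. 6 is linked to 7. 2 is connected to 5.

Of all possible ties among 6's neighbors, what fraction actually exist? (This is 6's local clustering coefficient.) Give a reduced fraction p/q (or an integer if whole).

0

6's neighbors: 4 and 7 (k = 2).
Possible neighbor pairs: C(2,2) = 1. Edges among them: none → e = 0.
Clustering(6) = 0/1.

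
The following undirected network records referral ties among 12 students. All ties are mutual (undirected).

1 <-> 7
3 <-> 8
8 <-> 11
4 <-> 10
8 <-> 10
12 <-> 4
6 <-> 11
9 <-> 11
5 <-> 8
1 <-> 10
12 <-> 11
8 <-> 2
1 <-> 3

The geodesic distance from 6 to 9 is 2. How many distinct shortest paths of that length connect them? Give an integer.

1

The shortest distance is 2, and the only length-2 path is 6–11–9. So there is exactly 1 shortest path.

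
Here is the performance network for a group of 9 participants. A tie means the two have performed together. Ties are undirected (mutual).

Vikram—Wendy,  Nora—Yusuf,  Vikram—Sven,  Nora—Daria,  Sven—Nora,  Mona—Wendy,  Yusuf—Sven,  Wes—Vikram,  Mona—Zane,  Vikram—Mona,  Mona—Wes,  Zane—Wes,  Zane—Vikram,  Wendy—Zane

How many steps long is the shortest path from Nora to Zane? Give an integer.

3

One shortest route is Nora – Sven – Vikram – Zane, which uses 3 edges, and at distance 2 from Nora we only reach {Vikram}, which does not include Zane. So d(Nora,Zane) = 3.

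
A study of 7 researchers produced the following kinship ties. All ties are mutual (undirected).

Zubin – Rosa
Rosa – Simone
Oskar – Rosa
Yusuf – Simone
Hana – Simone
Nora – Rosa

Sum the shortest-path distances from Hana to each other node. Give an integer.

Distances from Hana: Nora:3, Oskar:3, Rosa:2, Simone:1, Yusuf:2, Zubin:3.
Sum = 3 + 3 + 2 + 1 + 2 + 3 = 14.

14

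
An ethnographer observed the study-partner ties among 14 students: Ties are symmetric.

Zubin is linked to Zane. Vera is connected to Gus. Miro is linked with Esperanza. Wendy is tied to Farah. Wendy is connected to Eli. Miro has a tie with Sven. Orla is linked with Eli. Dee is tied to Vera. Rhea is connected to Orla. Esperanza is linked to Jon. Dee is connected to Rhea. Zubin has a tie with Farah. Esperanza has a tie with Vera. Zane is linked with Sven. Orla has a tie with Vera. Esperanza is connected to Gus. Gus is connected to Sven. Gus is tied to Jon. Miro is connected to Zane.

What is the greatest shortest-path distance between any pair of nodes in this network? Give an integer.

5

Eccentricity of each node (its greatest distance to any other): Dee:5, Eli:4, Esperanza:4, Farah:5, Gus:4, Jon:5, Miro:4, Orla:4, Rhea:5, Sven:4, Vera:4, Wendy:5, Zane:5, Zubin:5.
The maximum eccentricity is 5, realized for instance by the pair Jon–Farah via Jon – Gus – Sven – Zane – Zubin – Farah. So the diameter is 5.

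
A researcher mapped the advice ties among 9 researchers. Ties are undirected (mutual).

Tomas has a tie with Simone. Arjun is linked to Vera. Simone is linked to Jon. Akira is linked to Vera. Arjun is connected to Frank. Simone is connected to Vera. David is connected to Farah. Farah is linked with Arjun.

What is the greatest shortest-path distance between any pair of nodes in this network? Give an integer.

Eccentricity of each node (its greatest distance to any other): Akira:4, Arjun:3, David:5, Farah:4, Frank:4, Jon:5, Simone:4, Tomas:5, Vera:3.
The maximum eccentricity is 5, realized for instance by the pair Jon–David via Jon – Simone – Vera – Arjun – Farah – David. So the diameter is 5.

5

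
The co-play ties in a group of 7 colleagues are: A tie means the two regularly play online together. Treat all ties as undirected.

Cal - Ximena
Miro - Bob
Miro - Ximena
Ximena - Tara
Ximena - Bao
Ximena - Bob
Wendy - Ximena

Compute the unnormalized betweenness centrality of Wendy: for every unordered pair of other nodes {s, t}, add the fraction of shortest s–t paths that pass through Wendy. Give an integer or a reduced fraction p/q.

0

No shortest path between any pair of other nodes passes through Wendy.
Summing the contributions gives betweenness(Wendy) = 0.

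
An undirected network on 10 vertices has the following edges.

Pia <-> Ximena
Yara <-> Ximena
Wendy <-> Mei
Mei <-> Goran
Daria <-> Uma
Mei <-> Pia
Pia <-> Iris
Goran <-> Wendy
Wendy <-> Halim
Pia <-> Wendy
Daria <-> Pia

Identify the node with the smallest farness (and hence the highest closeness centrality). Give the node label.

Farness (sum of distances to all others) for each node — Daria:19, Goran:23, Halim:24, Iris:21, Mei:17, Pia:13, Uma:27, Wendy:16, Ximena:19, Yara:27.
The smallest farness is 13, for Pia, so Pia has the highest closeness.

Pia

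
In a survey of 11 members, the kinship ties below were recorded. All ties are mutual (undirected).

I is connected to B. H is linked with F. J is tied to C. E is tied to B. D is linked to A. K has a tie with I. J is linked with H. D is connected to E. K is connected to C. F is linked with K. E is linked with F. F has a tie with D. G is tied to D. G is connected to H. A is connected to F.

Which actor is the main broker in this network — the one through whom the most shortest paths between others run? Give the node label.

Unnormalized betweenness of each node: A:0, B:11/6, C:5/2, D:17/3, E:19/3, F:56/3, G:1, H:47/6, I:5/2, J:2, K:35/3.
F has the largest value, 56/3, making it the main broker — the node through which the most shortest paths run.

F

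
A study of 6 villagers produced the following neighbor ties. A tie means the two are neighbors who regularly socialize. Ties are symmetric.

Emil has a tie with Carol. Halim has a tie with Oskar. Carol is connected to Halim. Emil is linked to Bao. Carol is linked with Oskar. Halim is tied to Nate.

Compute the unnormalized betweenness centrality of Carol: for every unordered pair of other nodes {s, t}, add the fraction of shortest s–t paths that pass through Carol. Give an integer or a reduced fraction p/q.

Pairs whose geodesics pass through Carol — Halim–Emil: 1; Halim–Bao: 1; Nate–Emil: 1; Nate–Bao: 1; Emil–Oskar: 1; Bao–Oskar: 1.
All other pairs contribute 0.
Summing the contributions gives betweenness(Carol) = 6.

6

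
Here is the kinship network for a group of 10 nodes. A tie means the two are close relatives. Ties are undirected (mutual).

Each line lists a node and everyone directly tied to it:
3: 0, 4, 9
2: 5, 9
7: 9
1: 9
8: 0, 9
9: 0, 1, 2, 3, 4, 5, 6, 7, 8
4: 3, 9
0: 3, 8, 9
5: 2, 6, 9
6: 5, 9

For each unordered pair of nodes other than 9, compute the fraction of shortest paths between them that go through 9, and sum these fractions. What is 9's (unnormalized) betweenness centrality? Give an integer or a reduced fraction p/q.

Pairs whose geodesics pass through 9 — 7–8: 1; 7–1: 1; 7–6: 1; 7–3: 1; 7–5: 1; 7–4: 1; 7–0: 1; 7–2: 1; 8–1: 1; 8–6: 1; 8–3: 1/2; 8–5: 1; 8–4: 1; 8–2: 1 … (+17 more pairs).
All other pairs contribute 0.
Summing the contributions gives betweenness(9) = 59/2.

59/2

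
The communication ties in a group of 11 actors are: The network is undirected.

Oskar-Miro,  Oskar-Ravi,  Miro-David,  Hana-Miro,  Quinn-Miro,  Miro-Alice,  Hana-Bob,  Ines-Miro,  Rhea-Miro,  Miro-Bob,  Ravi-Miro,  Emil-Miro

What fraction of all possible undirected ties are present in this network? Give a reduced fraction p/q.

There are 12 edges and 11 nodes, so the maximum possible is C(11,2) = 55.
Density = 12/55.

12/55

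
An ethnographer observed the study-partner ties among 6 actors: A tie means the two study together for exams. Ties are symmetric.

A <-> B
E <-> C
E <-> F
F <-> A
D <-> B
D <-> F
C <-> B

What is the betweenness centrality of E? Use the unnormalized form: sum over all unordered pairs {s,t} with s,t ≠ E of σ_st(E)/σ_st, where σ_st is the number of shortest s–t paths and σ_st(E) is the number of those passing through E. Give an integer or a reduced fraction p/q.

Pairs whose geodesics pass through E — F–C: 1.
All other pairs contribute 0.
Summing the contributions gives betweenness(E) = 1.

1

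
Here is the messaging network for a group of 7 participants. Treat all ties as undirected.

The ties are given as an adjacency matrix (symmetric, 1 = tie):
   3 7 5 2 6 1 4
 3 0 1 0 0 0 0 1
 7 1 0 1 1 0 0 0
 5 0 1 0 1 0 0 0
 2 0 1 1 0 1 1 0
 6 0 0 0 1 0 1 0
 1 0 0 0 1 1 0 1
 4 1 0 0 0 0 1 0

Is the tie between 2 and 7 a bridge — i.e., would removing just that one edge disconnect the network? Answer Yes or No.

No

Even without that edge, 2 still reaches 7 via 2 – 5 – 7, so the network stays connected. Not a bridge.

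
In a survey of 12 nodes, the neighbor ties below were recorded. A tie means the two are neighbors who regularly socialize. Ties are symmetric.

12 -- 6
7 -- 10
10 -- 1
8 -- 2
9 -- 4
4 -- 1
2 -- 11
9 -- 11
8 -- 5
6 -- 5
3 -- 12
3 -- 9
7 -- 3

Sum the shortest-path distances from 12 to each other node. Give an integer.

Distances from 12: 1:4, 2:4, 3:1, 4:3, 5:2, 6:1, 7:2, 8:3, 9:2, 10:3, 11:3.
Sum = 4 + 4 + 1 + 3 + 2 + 1 + 2 + 3 + 2 + 3 + 3 = 28.

28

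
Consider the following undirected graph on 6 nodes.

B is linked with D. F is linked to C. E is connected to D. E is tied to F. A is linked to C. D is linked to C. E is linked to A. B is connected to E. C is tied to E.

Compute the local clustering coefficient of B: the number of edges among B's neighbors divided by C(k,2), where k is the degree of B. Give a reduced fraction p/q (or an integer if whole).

B's neighbors: D and E (k = 2).
Possible neighbor pairs: C(2,2) = 1. Edges among them: D–E → e = 1.
Clustering(B) = 1/1.

1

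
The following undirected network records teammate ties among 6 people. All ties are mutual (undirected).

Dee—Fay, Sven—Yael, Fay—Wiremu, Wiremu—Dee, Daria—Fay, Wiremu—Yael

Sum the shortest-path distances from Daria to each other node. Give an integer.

Distances from Daria: Dee:2, Fay:1, Sven:4, Wiremu:2, Yael:3.
Sum = 2 + 1 + 4 + 2 + 3 = 12.

12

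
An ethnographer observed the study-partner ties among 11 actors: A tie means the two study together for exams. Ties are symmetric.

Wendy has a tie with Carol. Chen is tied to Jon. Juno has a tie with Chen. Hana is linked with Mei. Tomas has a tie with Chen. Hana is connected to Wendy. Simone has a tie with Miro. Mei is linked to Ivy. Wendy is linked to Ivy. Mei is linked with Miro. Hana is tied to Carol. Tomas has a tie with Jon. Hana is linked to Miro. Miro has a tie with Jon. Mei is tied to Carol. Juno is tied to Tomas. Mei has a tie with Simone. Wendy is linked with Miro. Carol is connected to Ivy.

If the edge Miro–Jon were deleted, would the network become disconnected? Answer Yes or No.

Yes

Without the Miro–Jon edge there is no alternate route between Miro and Jon, so the network disconnects. It is a bridge.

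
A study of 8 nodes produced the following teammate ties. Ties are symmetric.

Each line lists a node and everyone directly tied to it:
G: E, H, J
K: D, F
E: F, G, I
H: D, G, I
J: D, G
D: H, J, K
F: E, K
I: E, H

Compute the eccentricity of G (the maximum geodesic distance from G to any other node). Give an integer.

3

Distances from G: D:2, E:1, F:2, H:1, I:2, J:1, K:3.
The largest is 3 (to K), so the eccentricity of G is 3.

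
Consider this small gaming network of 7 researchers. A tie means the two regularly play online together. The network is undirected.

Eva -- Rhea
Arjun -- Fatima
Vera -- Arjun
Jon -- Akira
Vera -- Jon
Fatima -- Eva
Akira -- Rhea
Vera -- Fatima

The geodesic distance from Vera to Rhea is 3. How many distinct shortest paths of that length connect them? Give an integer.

2

The shortest distance is 3. The length-3 paths are: Vera–Jon–Akira–Rhea; Vera–Fatima–Eva–Rhea.
That gives 2 distinct shortest paths.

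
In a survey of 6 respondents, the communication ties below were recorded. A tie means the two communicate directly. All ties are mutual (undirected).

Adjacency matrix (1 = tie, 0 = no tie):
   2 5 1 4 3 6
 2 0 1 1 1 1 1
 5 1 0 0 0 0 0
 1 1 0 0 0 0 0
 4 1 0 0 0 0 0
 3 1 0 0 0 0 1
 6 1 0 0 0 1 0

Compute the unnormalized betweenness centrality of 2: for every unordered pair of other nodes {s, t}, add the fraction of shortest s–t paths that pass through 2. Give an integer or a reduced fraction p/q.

9

Pairs whose geodesics pass through 2 — 5–1: 1; 5–4: 1; 5–3: 1; 5–6: 1; 1–4: 1; 1–3: 1; 1–6: 1; 4–3: 1; 4–6: 1.
All other pairs contribute 0.
Summing the contributions gives betweenness(2) = 9.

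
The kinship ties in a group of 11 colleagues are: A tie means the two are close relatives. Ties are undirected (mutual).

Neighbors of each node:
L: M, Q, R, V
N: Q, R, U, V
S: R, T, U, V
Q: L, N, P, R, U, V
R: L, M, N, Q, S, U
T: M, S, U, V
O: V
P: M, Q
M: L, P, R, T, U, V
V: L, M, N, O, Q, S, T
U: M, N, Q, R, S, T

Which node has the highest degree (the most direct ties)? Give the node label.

Degrees — L:4, M:6, N:4, O:1, P:2, Q:6, R:6, S:4, T:4, U:6, V:7.
The maximum is 7, attained only by V.

V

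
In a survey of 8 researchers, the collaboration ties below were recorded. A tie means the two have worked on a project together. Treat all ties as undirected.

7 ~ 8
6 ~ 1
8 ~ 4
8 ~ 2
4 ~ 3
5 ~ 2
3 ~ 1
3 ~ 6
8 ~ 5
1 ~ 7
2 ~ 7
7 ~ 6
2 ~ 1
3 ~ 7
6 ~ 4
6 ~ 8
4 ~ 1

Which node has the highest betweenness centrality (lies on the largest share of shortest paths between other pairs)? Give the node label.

8

Unnormalized betweenness of each node: 1:107/60, 2:43/20, 3:1/4, 4:47/60, 5:0, 6:31/30, 7:109/60, 8:251/60.
8 has the largest value, 251/60, making it the main broker — the node through which the most shortest paths run.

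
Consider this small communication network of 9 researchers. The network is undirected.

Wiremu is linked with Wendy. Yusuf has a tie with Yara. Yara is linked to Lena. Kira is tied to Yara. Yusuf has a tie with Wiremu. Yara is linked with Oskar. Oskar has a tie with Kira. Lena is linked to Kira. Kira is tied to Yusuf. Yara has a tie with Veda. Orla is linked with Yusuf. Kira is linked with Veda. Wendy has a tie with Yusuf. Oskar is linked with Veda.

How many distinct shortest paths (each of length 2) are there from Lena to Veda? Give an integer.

The shortest distance is 2. The length-2 paths are: Lena–Kira–Veda; Lena–Yara–Veda.
That gives 2 distinct shortest paths.

2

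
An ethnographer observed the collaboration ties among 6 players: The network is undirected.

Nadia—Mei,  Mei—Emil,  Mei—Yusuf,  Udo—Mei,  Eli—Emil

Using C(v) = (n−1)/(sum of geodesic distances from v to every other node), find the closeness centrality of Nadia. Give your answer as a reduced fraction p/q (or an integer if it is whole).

1/2

Distances from Nadia: Eli:3, Emil:2, Mei:1, Udo:2, Yusuf:2. Sum = 10.
n = 6, so closeness = 5/10 = 1/2.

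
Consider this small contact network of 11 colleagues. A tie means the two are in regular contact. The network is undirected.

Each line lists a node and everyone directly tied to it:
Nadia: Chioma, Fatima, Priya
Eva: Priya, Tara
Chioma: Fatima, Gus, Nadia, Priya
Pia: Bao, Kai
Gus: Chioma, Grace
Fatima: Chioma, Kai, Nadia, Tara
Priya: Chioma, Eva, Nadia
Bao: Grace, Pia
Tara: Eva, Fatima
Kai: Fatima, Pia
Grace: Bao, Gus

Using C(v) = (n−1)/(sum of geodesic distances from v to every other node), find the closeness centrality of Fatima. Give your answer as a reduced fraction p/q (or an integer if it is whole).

Distances from Fatima: Bao:3, Chioma:1, Eva:2, Grace:3, Gus:2, Kai:1, Nadia:1, Pia:2, Priya:2, Tara:1. Sum = 18.
n = 11, so closeness = 10/18 = 5/9.

5/9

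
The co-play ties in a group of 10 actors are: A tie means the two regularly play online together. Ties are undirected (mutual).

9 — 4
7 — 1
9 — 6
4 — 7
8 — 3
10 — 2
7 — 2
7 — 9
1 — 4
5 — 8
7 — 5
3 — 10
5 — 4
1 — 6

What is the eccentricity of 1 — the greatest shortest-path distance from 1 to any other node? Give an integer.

Distances from 1: 2:2, 3:4, 4:1, 5:2, 6:1, 7:1, 8:3, 9:2, 10:3.
The largest is 4 (to 3), so the eccentricity of 1 is 4.

4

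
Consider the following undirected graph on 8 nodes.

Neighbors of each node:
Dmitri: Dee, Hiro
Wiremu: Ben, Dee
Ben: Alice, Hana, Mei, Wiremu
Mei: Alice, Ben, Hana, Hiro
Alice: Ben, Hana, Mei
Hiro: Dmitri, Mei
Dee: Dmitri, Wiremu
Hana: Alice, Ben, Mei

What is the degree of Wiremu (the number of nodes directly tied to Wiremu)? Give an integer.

2

Wiremu is directly tied to Ben and Dee. That is 2 neighbors, so the degree of Wiremu is 2.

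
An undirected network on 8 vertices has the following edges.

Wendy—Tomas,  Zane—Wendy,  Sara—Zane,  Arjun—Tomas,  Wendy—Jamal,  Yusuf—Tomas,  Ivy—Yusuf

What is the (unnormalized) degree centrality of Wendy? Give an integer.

Wendy is directly tied to Jamal, Tomas, and Zane. That is 3 neighbors, so the degree of Wendy is 3.

3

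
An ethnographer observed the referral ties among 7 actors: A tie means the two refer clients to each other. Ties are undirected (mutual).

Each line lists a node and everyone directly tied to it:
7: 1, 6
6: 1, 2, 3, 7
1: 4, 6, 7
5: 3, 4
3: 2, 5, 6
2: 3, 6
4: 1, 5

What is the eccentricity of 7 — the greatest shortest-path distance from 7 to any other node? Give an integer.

3

Distances from 7: 1:1, 2:2, 3:2, 4:2, 5:3, 6:1.
The largest is 3 (to 5), so the eccentricity of 7 is 3.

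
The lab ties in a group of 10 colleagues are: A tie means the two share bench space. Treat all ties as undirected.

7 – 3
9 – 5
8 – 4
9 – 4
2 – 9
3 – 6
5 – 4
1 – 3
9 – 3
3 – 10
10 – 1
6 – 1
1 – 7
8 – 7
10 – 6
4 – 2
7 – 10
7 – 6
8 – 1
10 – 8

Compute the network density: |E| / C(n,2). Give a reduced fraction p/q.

There are 20 edges and 10 nodes, so the maximum possible is C(10,2) = 45.
Density = 20/45 = 4/9.

4/9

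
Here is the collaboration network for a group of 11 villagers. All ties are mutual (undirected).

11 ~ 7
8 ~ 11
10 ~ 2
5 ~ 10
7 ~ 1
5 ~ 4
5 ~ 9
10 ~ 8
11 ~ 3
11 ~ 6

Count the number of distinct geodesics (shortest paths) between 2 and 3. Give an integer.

The shortest distance is 4, and the only length-4 path is 2–10–8–11–3. So there is exactly 1 shortest path.

1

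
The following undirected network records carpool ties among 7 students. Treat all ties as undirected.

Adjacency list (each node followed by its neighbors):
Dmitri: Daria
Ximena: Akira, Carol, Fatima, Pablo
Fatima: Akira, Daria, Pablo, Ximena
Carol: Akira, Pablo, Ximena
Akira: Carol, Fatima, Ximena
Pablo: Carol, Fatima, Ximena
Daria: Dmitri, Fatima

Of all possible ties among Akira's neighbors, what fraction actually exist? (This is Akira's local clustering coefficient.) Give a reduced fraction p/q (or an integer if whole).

2/3

Akira's neighbors: Carol, Fatima, and Ximena (k = 3).
Possible neighbor pairs: C(3,2) = 3. Edges among them: Carol–Ximena, Fatima–Ximena → e = 2.
Clustering(Akira) = 2/3.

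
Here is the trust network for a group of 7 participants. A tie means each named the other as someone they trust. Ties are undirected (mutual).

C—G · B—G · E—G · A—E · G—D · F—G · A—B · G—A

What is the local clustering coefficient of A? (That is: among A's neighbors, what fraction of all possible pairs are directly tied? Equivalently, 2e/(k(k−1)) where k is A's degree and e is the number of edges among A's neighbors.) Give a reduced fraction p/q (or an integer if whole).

2/3

A's neighbors: B, E, and G (k = 3).
Possible neighbor pairs: C(3,2) = 3. Edges among them: B–G, E–G → e = 2.
Clustering(A) = 2/3.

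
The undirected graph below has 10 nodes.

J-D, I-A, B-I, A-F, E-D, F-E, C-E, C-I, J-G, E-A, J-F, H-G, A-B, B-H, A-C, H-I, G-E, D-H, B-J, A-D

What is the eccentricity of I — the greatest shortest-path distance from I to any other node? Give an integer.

2

Distances from I: A:1, B:1, C:1, D:2, E:2, F:2, G:2, H:1, J:2.
The largest is 2 (to D, G, J, E, and F), so the eccentricity of I is 2.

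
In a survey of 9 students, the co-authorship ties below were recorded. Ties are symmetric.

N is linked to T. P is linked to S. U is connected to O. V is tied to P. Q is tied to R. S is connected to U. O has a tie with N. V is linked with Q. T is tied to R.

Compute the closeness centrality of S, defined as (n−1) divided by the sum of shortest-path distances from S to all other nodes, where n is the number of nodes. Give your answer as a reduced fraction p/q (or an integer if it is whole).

2/5

Distances from S: N:3, O:2, P:1, Q:3, R:4, T:4, U:1, V:2. Sum = 20.
n = 9, so closeness = 8/20 = 2/5.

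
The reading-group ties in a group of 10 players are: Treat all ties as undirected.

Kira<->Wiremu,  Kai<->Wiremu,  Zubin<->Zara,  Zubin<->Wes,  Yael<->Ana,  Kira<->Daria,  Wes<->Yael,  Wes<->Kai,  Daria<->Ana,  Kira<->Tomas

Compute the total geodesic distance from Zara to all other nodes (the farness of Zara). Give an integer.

Distances from Zara: Ana:4, Daria:5, Kai:3, Kira:5, Tomas:6, Wes:2, Wiremu:4, Yael:3, Zubin:1.
Sum = 4 + 5 + 3 + 5 + 6 + 2 + 4 + 3 + 1 = 33.

33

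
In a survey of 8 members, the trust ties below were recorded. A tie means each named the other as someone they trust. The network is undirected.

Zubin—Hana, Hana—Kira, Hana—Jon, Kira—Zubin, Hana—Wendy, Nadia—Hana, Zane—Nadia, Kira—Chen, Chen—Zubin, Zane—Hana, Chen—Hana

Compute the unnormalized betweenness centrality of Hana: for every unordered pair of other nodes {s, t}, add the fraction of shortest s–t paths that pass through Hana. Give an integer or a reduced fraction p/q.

Pairs whose geodesics pass through Hana — Zubin–Zane: 1; Zubin–Jon: 1; Zubin–Nadia: 1; Zubin–Wendy: 1; Zane–Kira: 1; Zane–Jon: 1; Zane–Chen: 1; Zane–Wendy: 1; Kira–Jon: 1; Kira–Nadia: 1; Kira–Wendy: 1; Jon–Nadia: 1; Jon–Chen: 1; Jon–Wendy: 1 … (+3 more pairs).
All other pairs contribute 0.
Summing the contributions gives betweenness(Hana) = 17.

17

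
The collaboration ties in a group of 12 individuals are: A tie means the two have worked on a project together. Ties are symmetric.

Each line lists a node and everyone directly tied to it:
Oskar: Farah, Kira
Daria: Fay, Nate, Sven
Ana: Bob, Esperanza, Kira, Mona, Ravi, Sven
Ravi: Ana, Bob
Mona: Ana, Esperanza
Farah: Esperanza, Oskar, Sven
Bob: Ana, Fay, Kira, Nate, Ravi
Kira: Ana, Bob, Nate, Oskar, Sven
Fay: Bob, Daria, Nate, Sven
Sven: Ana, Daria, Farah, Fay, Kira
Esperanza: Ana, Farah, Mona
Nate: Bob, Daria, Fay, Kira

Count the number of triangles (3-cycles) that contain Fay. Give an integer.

Fay's neighbors: Bob, Daria, Nate, and Sven.
Neighbor pairs that are themselves tied: Fay–Bob–Nate; Fay–Daria–Nate; Fay–Daria–Sven. Each forms one triangle with Fay, for 3 in total.

3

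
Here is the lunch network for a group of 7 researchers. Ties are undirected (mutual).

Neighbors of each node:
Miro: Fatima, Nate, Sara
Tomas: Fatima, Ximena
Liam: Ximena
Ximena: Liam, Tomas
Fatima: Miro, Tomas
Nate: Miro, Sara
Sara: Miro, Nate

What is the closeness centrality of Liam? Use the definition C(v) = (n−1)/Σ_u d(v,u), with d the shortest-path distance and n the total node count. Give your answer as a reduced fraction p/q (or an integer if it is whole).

Distances from Liam: Fatima:3, Miro:4, Nate:5, Sara:5, Tomas:2, Ximena:1. Sum = 20.
n = 7, so closeness = 6/20 = 3/10.

3/10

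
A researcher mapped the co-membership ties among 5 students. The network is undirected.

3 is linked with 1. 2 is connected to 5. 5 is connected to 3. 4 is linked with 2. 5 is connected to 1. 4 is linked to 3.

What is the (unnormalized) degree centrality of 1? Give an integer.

1 is directly tied to 3 and 5. That is 2 neighbors, so the degree of 1 is 2.

2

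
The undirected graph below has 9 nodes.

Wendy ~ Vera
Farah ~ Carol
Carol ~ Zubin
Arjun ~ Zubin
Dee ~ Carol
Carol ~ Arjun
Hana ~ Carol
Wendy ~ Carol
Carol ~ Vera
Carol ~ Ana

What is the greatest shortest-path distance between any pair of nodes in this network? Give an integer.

Eccentricity of each node (its greatest distance to any other): Ana:2, Arjun:2, Carol:1, Dee:2, Farah:2, Hana:2, Vera:2, Wendy:2, Zubin:2.
The maximum eccentricity is 2, realized for instance by the pair Farah–Dee via Farah – Carol – Dee. So the diameter is 2.

2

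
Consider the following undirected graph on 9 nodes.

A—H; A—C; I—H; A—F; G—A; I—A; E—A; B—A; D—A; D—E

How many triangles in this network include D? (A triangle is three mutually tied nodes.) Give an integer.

D's neighbors: A and E.
Neighbor pairs that are themselves tied: D–A–E. Each forms one triangle with D, for 1 in total.

1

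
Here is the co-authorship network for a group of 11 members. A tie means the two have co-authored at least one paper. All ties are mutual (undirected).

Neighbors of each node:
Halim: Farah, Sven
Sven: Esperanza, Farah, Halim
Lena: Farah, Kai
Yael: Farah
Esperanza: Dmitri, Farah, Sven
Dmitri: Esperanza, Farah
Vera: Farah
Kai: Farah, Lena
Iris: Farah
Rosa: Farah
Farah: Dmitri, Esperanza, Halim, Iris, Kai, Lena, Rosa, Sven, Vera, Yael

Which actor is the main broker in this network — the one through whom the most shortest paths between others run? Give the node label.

Farah

Unnormalized betweenness of each node: Dmitri:0, Esperanza:1/2, Farah:40, Halim:0, Iris:0, Kai:0, Lena:0, Rosa:0, Sven:1/2, Vera:0, Yael:0.
Farah has the largest value, 40, making it the main broker — the node through which the most shortest paths run.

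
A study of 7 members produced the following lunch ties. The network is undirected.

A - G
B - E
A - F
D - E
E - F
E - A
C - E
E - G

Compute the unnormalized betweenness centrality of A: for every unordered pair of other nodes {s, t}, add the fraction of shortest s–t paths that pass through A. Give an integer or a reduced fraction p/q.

1/2

Pairs whose geodesics pass through A — F–G: 1/2.
All other pairs contribute 0.
Summing the contributions gives betweenness(A) = 1/2.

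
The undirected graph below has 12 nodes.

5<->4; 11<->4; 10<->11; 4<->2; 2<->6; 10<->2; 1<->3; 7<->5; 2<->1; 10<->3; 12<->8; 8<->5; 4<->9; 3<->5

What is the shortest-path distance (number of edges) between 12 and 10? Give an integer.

4

One shortest route is 12 – 8 – 5 – 3 – 10, which uses 4 edges, and at distance 3 from 12 we only reach {3, 4, 7}, which does not include 10. So d(12,10) = 4.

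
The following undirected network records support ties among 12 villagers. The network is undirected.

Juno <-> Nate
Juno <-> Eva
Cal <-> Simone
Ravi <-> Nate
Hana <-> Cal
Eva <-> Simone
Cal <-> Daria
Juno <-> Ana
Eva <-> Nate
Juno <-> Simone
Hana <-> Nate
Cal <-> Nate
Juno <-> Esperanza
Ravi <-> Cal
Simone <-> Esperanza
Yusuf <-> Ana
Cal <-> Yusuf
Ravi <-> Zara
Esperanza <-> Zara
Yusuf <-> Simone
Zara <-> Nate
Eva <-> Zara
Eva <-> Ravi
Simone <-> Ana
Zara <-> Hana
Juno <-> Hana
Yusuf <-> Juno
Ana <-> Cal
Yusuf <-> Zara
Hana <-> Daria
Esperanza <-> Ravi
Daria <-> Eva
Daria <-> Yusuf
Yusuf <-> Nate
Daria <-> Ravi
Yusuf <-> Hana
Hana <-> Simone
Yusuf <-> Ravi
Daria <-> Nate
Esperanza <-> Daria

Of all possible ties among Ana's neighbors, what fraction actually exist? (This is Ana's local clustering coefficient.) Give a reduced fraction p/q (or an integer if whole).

Ana's neighbors: Cal, Juno, Simone, and Yusuf (k = 4).
Possible neighbor pairs: C(4,2) = 6. Edges among them: Cal–Simone, Cal–Yusuf, Juno–Simone, Juno–Yusuf, Simone–Yusuf → e = 5.
Clustering(Ana) = 5/6.

5/6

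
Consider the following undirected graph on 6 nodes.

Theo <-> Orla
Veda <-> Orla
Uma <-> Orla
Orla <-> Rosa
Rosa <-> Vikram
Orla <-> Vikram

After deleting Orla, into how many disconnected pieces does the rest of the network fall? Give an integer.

4

Without Orla, the remaining ties split the others into: {Veda}; {Uma}; {Rosa, Vikram}; {Theo}.
That's 4 separate components.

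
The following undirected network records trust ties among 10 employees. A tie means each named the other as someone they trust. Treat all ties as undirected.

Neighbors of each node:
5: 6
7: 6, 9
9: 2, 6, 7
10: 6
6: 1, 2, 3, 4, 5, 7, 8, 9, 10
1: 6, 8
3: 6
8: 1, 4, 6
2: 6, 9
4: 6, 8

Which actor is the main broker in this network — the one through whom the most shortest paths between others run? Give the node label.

6

Unnormalized betweenness of each node: 1:0, 2:0, 3:0, 4:0, 5:0, 6:31, 7:0, 8:1/2, 9:1/2, 10:0.
6 has the largest value, 31, making it the main broker — the node through which the most shortest paths run.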